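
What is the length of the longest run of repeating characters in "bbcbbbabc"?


Input: "bbcbbbabc"
Scanning for longest run:
  Position 1 ('b'): continues run of 'b', length=2
  Position 2 ('c'): new char, reset run to 1
  Position 3 ('b'): new char, reset run to 1
  Position 4 ('b'): continues run of 'b', length=2
  Position 5 ('b'): continues run of 'b', length=3
  Position 6 ('a'): new char, reset run to 1
  Position 7 ('b'): new char, reset run to 1
  Position 8 ('c'): new char, reset run to 1
Longest run: 'b' with length 3

3


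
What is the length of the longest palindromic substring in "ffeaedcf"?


Input: "ffeaedcf"
Checking substrings for palindromes:
  [2:5] "eae" (len 3) => palindrome
  [0:2] "ff" (len 2) => palindrome
Longest palindromic substring: "eae" with length 3

3


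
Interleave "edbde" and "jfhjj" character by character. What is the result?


Interleaving "edbde" and "jfhjj":
  Position 0: 'e' from first, 'j' from second => "ej"
  Position 1: 'd' from first, 'f' from second => "df"
  Position 2: 'b' from first, 'h' from second => "bh"
  Position 3: 'd' from first, 'j' from second => "dj"
  Position 4: 'e' from first, 'j' from second => "ej"
Result: ejdfbhdjej

ejdfbhdjej


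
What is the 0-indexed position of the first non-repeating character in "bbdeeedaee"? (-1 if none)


Input: bbdeeedaee
Character frequencies:
  'a': 1
  'b': 2
  'd': 2
  'e': 5
Scanning left to right for freq == 1:
  Position 0 ('b'): freq=2, skip
  Position 1 ('b'): freq=2, skip
  Position 2 ('d'): freq=2, skip
  Position 3 ('e'): freq=5, skip
  Position 4 ('e'): freq=5, skip
  Position 5 ('e'): freq=5, skip
  Position 6 ('d'): freq=2, skip
  Position 7 ('a'): unique! => answer = 7

7


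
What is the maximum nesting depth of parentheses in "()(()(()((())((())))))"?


Input: "()(()(()((())((())))))"
Tracking depth:
  Position 0 '(': depth becomes 1
  Position 1 ')': depth becomes 0
  Position 2 '(': depth becomes 1
  Position 3 '(': depth becomes 2
  Position 4 ')': depth becomes 1
  Position 5 '(': depth becomes 2
  Position 6 '(': depth becomes 3
  Position 7 ')': depth becomes 2
  Position 8 '(': depth becomes 3
  Position 9 '(': depth becomes 4
  Position 10 '(': depth becomes 5
  Position 11 ')': depth becomes 4
  Position 12 ')': depth becomes 3
  Position 13 '(': depth becomes 4
  Position 14 '(': depth becomes 5
  Position 15 '(': depth becomes 6
  Position 16 ')': depth becomes 5
  Position 17 ')': depth becomes 4
  Position 18 ')': depth becomes 3
  Position 19 ')': depth becomes 2
  Position 20 ')': depth becomes 1
  Position 21 ')': depth becomes 0
Maximum depth reached: 6

6


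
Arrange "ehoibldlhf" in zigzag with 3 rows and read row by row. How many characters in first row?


Zigzag "ehoibldlhf" into 3 rows:
Placing characters:
  'e' => row 0
  'h' => row 1
  'o' => row 2
  'i' => row 1
  'b' => row 0
  'l' => row 1
  'd' => row 2
  'l' => row 1
  'h' => row 0
  'f' => row 1
Rows:
  Row 0: "ebh"
  Row 1: "hillf"
  Row 2: "od"
First row length: 3

3


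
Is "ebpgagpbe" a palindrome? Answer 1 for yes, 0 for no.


Input: ebpgagpbe
Reversed: ebpgagpbe
  Compare pos 0 ('e') with pos 8 ('e'): match
  Compare pos 1 ('b') with pos 7 ('b'): match
  Compare pos 2 ('p') with pos 6 ('p'): match
  Compare pos 3 ('g') with pos 5 ('g'): match
Result: palindrome

1


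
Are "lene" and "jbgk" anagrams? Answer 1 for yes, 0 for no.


Strings: "lene", "jbgk"
Sorted first:  eeln
Sorted second: bgjk
Differ at position 0: 'e' vs 'b' => not anagrams

0


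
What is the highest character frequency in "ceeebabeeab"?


Input: ceeebabeeab
Character counts:
  'a': 2
  'b': 3
  'c': 1
  'e': 5
Maximum frequency: 5

5


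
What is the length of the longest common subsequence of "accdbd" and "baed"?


LCS of "accdbd" and "baed"
DP table:
           b    a    e    d
      0    0    0    0    0
  a   0    0    1    1    1
  c   0    0    1    1    1
  c   0    0    1    1    1
  d   0    0    1    1    2
  b   0    1    1    1    2
  d   0    1    1    1    2
LCS length = dp[6][4] = 2

2


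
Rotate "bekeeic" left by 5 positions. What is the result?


Input: "bekeeic", rotate left by 5
First 5 characters: "bekee"
Remaining characters: "ic"
Concatenate remaining + first: "ic" + "bekee" = "icbekee"

icbekee


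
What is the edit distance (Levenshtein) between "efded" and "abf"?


Computing edit distance: "efded" -> "abf"
DP table:
           a    b    f
      0    1    2    3
  e   1    1    2    3
  f   2    2    2    2
  d   3    3    3    3
  e   4    4    4    4
  d   5    5    5    5
Edit distance = dp[5][3] = 5

5


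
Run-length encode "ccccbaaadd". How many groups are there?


Input: ccccbaaadd
Scanning for consecutive runs:
  Group 1: 'c' x 4 (positions 0-3)
  Group 2: 'b' x 1 (positions 4-4)
  Group 3: 'a' x 3 (positions 5-7)
  Group 4: 'd' x 2 (positions 8-9)
Total groups: 4

4


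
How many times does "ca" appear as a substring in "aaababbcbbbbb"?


Searching for "ca" in "aaababbcbbbbb"
Scanning each position:
  Position 0: "aa" => no
  Position 1: "aa" => no
  Position 2: "ab" => no
  Position 3: "ba" => no
  Position 4: "ab" => no
  Position 5: "bb" => no
  Position 6: "bc" => no
  Position 7: "cb" => no
  Position 8: "bb" => no
  Position 9: "bb" => no
  Position 10: "bb" => no
  Position 11: "bb" => no
Total occurrences: 0

0


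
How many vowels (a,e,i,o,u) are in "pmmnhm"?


Input: pmmnhm
Checking each character:
  'p' at position 0: consonant
  'm' at position 1: consonant
  'm' at position 2: consonant
  'n' at position 3: consonant
  'h' at position 4: consonant
  'm' at position 5: consonant
Total vowels: 0

0


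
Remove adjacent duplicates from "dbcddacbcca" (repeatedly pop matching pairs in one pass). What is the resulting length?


Input: dbcddacbcca
Stack-based adjacent duplicate removal:
  Read 'd': push. Stack: d
  Read 'b': push. Stack: db
  Read 'c': push. Stack: dbc
  Read 'd': push. Stack: dbcd
  Read 'd': matches stack top 'd' => pop. Stack: dbc
  Read 'a': push. Stack: dbca
  Read 'c': push. Stack: dbcac
  Read 'b': push. Stack: dbcacb
  Read 'c': push. Stack: dbcacbc
  Read 'c': matches stack top 'c' => pop. Stack: dbcacb
  Read 'a': push. Stack: dbcacba
Final stack: "dbcacba" (length 7)

7


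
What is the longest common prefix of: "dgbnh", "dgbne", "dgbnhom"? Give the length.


Words: dgbnh, dgbne, dgbnhom
  Position 0: all 'd' => match
  Position 1: all 'g' => match
  Position 2: all 'b' => match
  Position 3: all 'n' => match
  Position 4: ('h', 'e', 'h') => mismatch, stop
LCP = "dgbn" (length 4)

4


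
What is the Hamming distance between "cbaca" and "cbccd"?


Comparing "cbaca" and "cbccd" position by position:
  Position 0: 'c' vs 'c' => same
  Position 1: 'b' vs 'b' => same
  Position 2: 'a' vs 'c' => differ
  Position 3: 'c' vs 'c' => same
  Position 4: 'a' vs 'd' => differ
Total differences (Hamming distance): 2

2


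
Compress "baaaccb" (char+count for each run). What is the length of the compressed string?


Input: baaaccb
Runs:
  'b' x 1 => "b1"
  'a' x 3 => "a3"
  'c' x 2 => "c2"
  'b' x 1 => "b1"
Compressed: "b1a3c2b1"
Compressed length: 8

8


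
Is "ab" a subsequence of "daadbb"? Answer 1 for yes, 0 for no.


Check if "ab" is a subsequence of "daadbb"
Greedy scan:
  Position 0 ('d'): no match needed
  Position 1 ('a'): matches sub[0] = 'a'
  Position 2 ('a'): no match needed
  Position 3 ('d'): no match needed
  Position 4 ('b'): matches sub[1] = 'b'
  Position 5 ('b'): no match needed
All 2 characters matched => is a subsequence

1


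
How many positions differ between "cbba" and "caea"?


Comparing "cbba" and "caea" position by position:
  Position 0: 'c' vs 'c' => same
  Position 1: 'b' vs 'a' => DIFFER
  Position 2: 'b' vs 'e' => DIFFER
  Position 3: 'a' vs 'a' => same
Positions that differ: 2

2


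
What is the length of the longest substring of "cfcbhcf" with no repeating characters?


Input: "cfcbhcf"
Sliding window (track last position of each char):
  Position 0 ('c'): window [0,0] length 1 -- new best
  Position 1 ('f'): window [0,1] length 2 -- new best
  Position 2 ('c'): repeat (last at 0), move window start to 1
  Position 2 ('c'): window [1,2] length 2
  Position 3 ('b'): window [1,3] length 3 -- new best
  Position 4 ('h'): window [1,4] length 4 -- new best
  Position 5 ('c'): repeat (last at 2), move window start to 3
  Position 5 ('c'): window [3,5] length 3
  Position 6 ('f'): window [3,6] length 4
Longest substring with no repeats: "fcbh" with length 4

4


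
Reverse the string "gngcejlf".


Input: gngcejlf
Reading characters right to left:
  Position 7: 'f'
  Position 6: 'l'
  Position 5: 'j'
  Position 4: 'e'
  Position 3: 'c'
  Position 2: 'g'
  Position 1: 'n'
  Position 0: 'g'
Reversed: fljecgng

fljecgng


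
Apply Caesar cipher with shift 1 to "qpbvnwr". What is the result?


Caesar cipher: shift "qpbvnwr" by 1
  'q' (pos 16) + 1 = pos 17 = 'r'
  'p' (pos 15) + 1 = pos 16 = 'q'
  'b' (pos 1) + 1 = pos 2 = 'c'
  'v' (pos 21) + 1 = pos 22 = 'w'
  'n' (pos 13) + 1 = pos 14 = 'o'
  'w' (pos 22) + 1 = pos 23 = 'x'
  'r' (pos 17) + 1 = pos 18 = 's'
Result: rqcwoxs

rqcwoxs


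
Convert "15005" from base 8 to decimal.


Input: "15005" in base 8
Positional expansion:
  Digit '1' (value 1) x 8^4 = 4096
  Digit '5' (value 5) x 8^3 = 2560
  Digit '0' (value 0) x 8^2 = 0
  Digit '0' (value 0) x 8^1 = 0
  Digit '5' (value 5) x 8^0 = 5
Sum = 6661

6661


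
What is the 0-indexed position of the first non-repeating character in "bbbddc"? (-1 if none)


Input: bbbddc
Character frequencies:
  'b': 3
  'c': 1
  'd': 2
Scanning left to right for freq == 1:
  Position 0 ('b'): freq=3, skip
  Position 1 ('b'): freq=3, skip
  Position 2 ('b'): freq=3, skip
  Position 3 ('d'): freq=2, skip
  Position 4 ('d'): freq=2, skip
  Position 5 ('c'): unique! => answer = 5

5


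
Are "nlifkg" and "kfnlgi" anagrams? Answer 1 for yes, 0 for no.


Strings: "nlifkg", "kfnlgi"
Sorted first:  fgikln
Sorted second: fgikln
Sorted forms match => anagrams

1


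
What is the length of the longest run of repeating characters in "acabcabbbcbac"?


Input: "acabcabbbcbac"
Scanning for longest run:
  Position 1 ('c'): new char, reset run to 1
  Position 2 ('a'): new char, reset run to 1
  Position 3 ('b'): new char, reset run to 1
  Position 4 ('c'): new char, reset run to 1
  Position 5 ('a'): new char, reset run to 1
  Position 6 ('b'): new char, reset run to 1
  Position 7 ('b'): continues run of 'b', length=2
  Position 8 ('b'): continues run of 'b', length=3
  Position 9 ('c'): new char, reset run to 1
  Position 10 ('b'): new char, reset run to 1
  Position 11 ('a'): new char, reset run to 1
  Position 12 ('c'): new char, reset run to 1
Longest run: 'b' with length 3

3


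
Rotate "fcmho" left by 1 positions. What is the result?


Input: "fcmho", rotate left by 1
First 1 characters: "f"
Remaining characters: "cmho"
Concatenate remaining + first: "cmho" + "f" = "cmhof"

cmhof


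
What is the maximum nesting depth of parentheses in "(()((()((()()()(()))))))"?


Input: "(()((()((()()()(()))))))"
Tracking depth:
  Position 0 '(': depth becomes 1
  Position 1 '(': depth becomes 2
  Position 2 ')': depth becomes 1
  Position 3 '(': depth becomes 2
  Position 4 '(': depth becomes 3
  Position 5 '(': depth becomes 4
  Position 6 ')': depth becomes 3
  Position 7 '(': depth becomes 4
  Position 8 '(': depth becomes 5
  Position 9 '(': depth becomes 6
  Position 10 ')': depth becomes 5
  Position 11 '(': depth becomes 6
  Position 12 ')': depth becomes 5
  Position 13 '(': depth becomes 6
  Position 14 ')': depth becomes 5
  Position 15 '(': depth becomes 6
  Position 16 '(': depth becomes 7
  Position 17 ')': depth becomes 6
  Position 18 ')': depth becomes 5
  Position 19 ')': depth becomes 4
  Position 20 ')': depth becomes 3
  Position 21 ')': depth becomes 2
  Position 22 ')': depth becomes 1
  Position 23 ')': depth becomes 0
Maximum depth reached: 7

7


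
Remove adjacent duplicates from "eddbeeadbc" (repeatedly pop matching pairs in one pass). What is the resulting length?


Input: eddbeeadbc
Stack-based adjacent duplicate removal:
  Read 'e': push. Stack: e
  Read 'd': push. Stack: ed
  Read 'd': matches stack top 'd' => pop. Stack: e
  Read 'b': push. Stack: eb
  Read 'e': push. Stack: ebe
  Read 'e': matches stack top 'e' => pop. Stack: eb
  Read 'a': push. Stack: eba
  Read 'd': push. Stack: ebad
  Read 'b': push. Stack: ebadb
  Read 'c': push. Stack: ebadbc
Final stack: "ebadbc" (length 6)

6


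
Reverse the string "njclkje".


Input: njclkje
Reading characters right to left:
  Position 6: 'e'
  Position 5: 'j'
  Position 4: 'k'
  Position 3: 'l'
  Position 2: 'c'
  Position 1: 'j'
  Position 0: 'n'
Reversed: ejklcjn

ejklcjn


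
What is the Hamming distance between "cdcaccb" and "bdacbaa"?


Comparing "cdcaccb" and "bdacbaa" position by position:
  Position 0: 'c' vs 'b' => differ
  Position 1: 'd' vs 'd' => same
  Position 2: 'c' vs 'a' => differ
  Position 3: 'a' vs 'c' => differ
  Position 4: 'c' vs 'b' => differ
  Position 5: 'c' vs 'a' => differ
  Position 6: 'b' vs 'a' => differ
Total differences (Hamming distance): 6

6


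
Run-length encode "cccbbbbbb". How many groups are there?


Input: cccbbbbbb
Scanning for consecutive runs:
  Group 1: 'c' x 3 (positions 0-2)
  Group 2: 'b' x 6 (positions 3-8)
Total groups: 2

2


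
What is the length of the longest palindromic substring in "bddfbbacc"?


Input: "bddfbbacc"
Checking substrings for palindromes:
  [1:3] "dd" (len 2) => palindrome
  [4:6] "bb" (len 2) => palindrome
  [7:9] "cc" (len 2) => palindrome
Longest palindromic substring: "dd" with length 2

2


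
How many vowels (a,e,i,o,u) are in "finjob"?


Input: finjob
Checking each character:
  'f' at position 0: consonant
  'i' at position 1: vowel (running total: 1)
  'n' at position 2: consonant
  'j' at position 3: consonant
  'o' at position 4: vowel (running total: 2)
  'b' at position 5: consonant
Total vowels: 2

2


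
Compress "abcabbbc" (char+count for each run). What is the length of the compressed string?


Input: abcabbbc
Runs:
  'a' x 1 => "a1"
  'b' x 1 => "b1"
  'c' x 1 => "c1"
  'a' x 1 => "a1"
  'b' x 3 => "b3"
  'c' x 1 => "c1"
Compressed: "a1b1c1a1b3c1"
Compressed length: 12

12


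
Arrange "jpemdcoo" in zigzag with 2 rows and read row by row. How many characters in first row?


Zigzag "jpemdcoo" into 2 rows:
Placing characters:
  'j' => row 0
  'p' => row 1
  'e' => row 0
  'm' => row 1
  'd' => row 0
  'c' => row 1
  'o' => row 0
  'o' => row 1
Rows:
  Row 0: "jedo"
  Row 1: "pmco"
First row length: 4

4


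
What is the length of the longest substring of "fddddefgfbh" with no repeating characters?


Input: "fddddefgfbh"
Sliding window (track last position of each char):
  Position 0 ('f'): window [0,0] length 1 -- new best
  Position 1 ('d'): window [0,1] length 2 -- new best
  Position 2 ('d'): repeat (last at 1), move window start to 2
  Position 2 ('d'): window [2,2] length 1
  Position 3 ('d'): repeat (last at 2), move window start to 3
  Position 3 ('d'): window [3,3] length 1
  Position 4 ('d'): repeat (last at 3), move window start to 4
  Position 4 ('d'): window [4,4] length 1
  Position 5 ('e'): window [4,5] length 2
  Position 6 ('f'): window [4,6] length 3 -- new best
  Position 7 ('g'): window [4,7] length 4 -- new best
  Position 8 ('f'): repeat (last at 6), move window start to 7
  Position 8 ('f'): window [7,8] length 2
  Position 9 ('b'): window [7,9] length 3
  Position 10 ('h'): window [7,10] length 4
Longest substring with no repeats: "defg" with length 4

4


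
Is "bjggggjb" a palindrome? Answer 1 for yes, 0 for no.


Input: bjggggjb
Reversed: bjggggjb
  Compare pos 0 ('b') with pos 7 ('b'): match
  Compare pos 1 ('j') with pos 6 ('j'): match
  Compare pos 2 ('g') with pos 5 ('g'): match
  Compare pos 3 ('g') with pos 4 ('g'): match
Result: palindrome

1


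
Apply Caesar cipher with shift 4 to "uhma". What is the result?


Caesar cipher: shift "uhma" by 4
  'u' (pos 20) + 4 = pos 24 = 'y'
  'h' (pos 7) + 4 = pos 11 = 'l'
  'm' (pos 12) + 4 = pos 16 = 'q'
  'a' (pos 0) + 4 = pos 4 = 'e'
Result: ylqe

ylqe


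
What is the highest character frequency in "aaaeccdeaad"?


Input: aaaeccdeaad
Character counts:
  'a': 5
  'c': 2
  'd': 2
  'e': 2
Maximum frequency: 5

5


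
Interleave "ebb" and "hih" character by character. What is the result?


Interleaving "ebb" and "hih":
  Position 0: 'e' from first, 'h' from second => "eh"
  Position 1: 'b' from first, 'i' from second => "bi"
  Position 2: 'b' from first, 'h' from second => "bh"
Result: ehbibh

ehbibh


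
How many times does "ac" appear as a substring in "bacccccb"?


Searching for "ac" in "bacccccb"
Scanning each position:
  Position 0: "ba" => no
  Position 1: "ac" => MATCH
  Position 2: "cc" => no
  Position 3: "cc" => no
  Position 4: "cc" => no
  Position 5: "cc" => no
  Position 6: "cb" => no
Total occurrences: 1

1


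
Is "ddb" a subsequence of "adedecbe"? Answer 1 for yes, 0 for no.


Check if "ddb" is a subsequence of "adedecbe"
Greedy scan:
  Position 0 ('a'): no match needed
  Position 1 ('d'): matches sub[0] = 'd'
  Position 2 ('e'): no match needed
  Position 3 ('d'): matches sub[1] = 'd'
  Position 4 ('e'): no match needed
  Position 5 ('c'): no match needed
  Position 6 ('b'): matches sub[2] = 'b'
  Position 7 ('e'): no match needed
All 3 characters matched => is a subsequence

1


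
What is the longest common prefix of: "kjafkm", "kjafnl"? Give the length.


Words: kjafkm, kjafnl
  Position 0: all 'k' => match
  Position 1: all 'j' => match
  Position 2: all 'a' => match
  Position 3: all 'f' => match
  Position 4: ('k', 'n') => mismatch, stop
LCP = "kjaf" (length 4)

4


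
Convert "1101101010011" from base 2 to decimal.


Input: "1101101010011" in base 2
Positional expansion:
  Digit '1' (value 1) x 2^12 = 4096
  Digit '1' (value 1) x 2^11 = 2048
  Digit '0' (value 0) x 2^10 = 0
  Digit '1' (value 1) x 2^9 = 512
  Digit '1' (value 1) x 2^8 = 256
  Digit '0' (value 0) x 2^7 = 0
  Digit '1' (value 1) x 2^6 = 64
  Digit '0' (value 0) x 2^5 = 0
  Digit '1' (value 1) x 2^4 = 16
  Digit '0' (value 0) x 2^3 = 0
  Digit '0' (value 0) x 2^2 = 0
  Digit '1' (value 1) x 2^1 = 2
  Digit '1' (value 1) x 2^0 = 1
Sum = 6995

6995


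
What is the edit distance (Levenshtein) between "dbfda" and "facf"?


Computing edit distance: "dbfda" -> "facf"
DP table:
           f    a    c    f
      0    1    2    3    4
  d   1    1    2    3    4
  b   2    2    2    3    4
  f   3    2    3    3    3
  d   4    3    3    4    4
  a   5    4    3    4    5
Edit distance = dp[5][4] = 5

5


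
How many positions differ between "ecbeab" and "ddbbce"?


Comparing "ecbeab" and "ddbbce" position by position:
  Position 0: 'e' vs 'd' => DIFFER
  Position 1: 'c' vs 'd' => DIFFER
  Position 2: 'b' vs 'b' => same
  Position 3: 'e' vs 'b' => DIFFER
  Position 4: 'a' vs 'c' => DIFFER
  Position 5: 'b' vs 'e' => DIFFER
Positions that differ: 5

5


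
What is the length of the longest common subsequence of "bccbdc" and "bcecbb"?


LCS of "bccbdc" and "bcecbb"
DP table:
           b    c    e    c    b    b
      0    0    0    0    0    0    0
  b   0    1    1    1    1    1    1
  c   0    1    2    2    2    2    2
  c   0    1    2    2    3    3    3
  b   0    1    2    2    3    4    4
  d   0    1    2    2    3    4    4
  c   0    1    2    2    3    4    4
LCS length = dp[6][6] = 4

4


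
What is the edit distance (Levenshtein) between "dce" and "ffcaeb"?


Computing edit distance: "dce" -> "ffcaeb"
DP table:
           f    f    c    a    e    b
      0    1    2    3    4    5    6
  d   1    1    2    3    4    5    6
  c   2    2    2    2    3    4    5
  e   3    3    3    3    3    3    4
Edit distance = dp[3][6] = 4

4


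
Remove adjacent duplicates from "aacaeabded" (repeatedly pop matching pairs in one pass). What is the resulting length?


Input: aacaeabded
Stack-based adjacent duplicate removal:
  Read 'a': push. Stack: a
  Read 'a': matches stack top 'a' => pop. Stack: (empty)
  Read 'c': push. Stack: c
  Read 'a': push. Stack: ca
  Read 'e': push. Stack: cae
  Read 'a': push. Stack: caea
  Read 'b': push. Stack: caeab
  Read 'd': push. Stack: caeabd
  Read 'e': push. Stack: caeabde
  Read 'd': push. Stack: caeabded
Final stack: "caeabded" (length 8)

8


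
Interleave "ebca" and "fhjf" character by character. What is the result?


Interleaving "ebca" and "fhjf":
  Position 0: 'e' from first, 'f' from second => "ef"
  Position 1: 'b' from first, 'h' from second => "bh"
  Position 2: 'c' from first, 'j' from second => "cj"
  Position 3: 'a' from first, 'f' from second => "af"
Result: efbhcjaf

efbhcjaf


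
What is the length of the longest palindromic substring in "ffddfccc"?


Input: "ffddfccc"
Checking substrings for palindromes:
  [1:5] "fddf" (len 4) => palindrome
  [5:8] "ccc" (len 3) => palindrome
  [0:2] "ff" (len 2) => palindrome
  [2:4] "dd" (len 2) => palindrome
  [5:7] "cc" (len 2) => palindrome
  [6:8] "cc" (len 2) => palindrome
Longest palindromic substring: "fddf" with length 4

4


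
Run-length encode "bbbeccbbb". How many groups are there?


Input: bbbeccbbb
Scanning for consecutive runs:
  Group 1: 'b' x 3 (positions 0-2)
  Group 2: 'e' x 1 (positions 3-3)
  Group 3: 'c' x 2 (positions 4-5)
  Group 4: 'b' x 3 (positions 6-8)
Total groups: 4

4


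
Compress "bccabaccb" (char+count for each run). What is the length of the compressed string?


Input: bccabaccb
Runs:
  'b' x 1 => "b1"
  'c' x 2 => "c2"
  'a' x 1 => "a1"
  'b' x 1 => "b1"
  'a' x 1 => "a1"
  'c' x 2 => "c2"
  'b' x 1 => "b1"
Compressed: "b1c2a1b1a1c2b1"
Compressed length: 14

14


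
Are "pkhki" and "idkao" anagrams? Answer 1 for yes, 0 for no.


Strings: "pkhki", "idkao"
Sorted first:  hikkp
Sorted second: adiko
Differ at position 0: 'h' vs 'a' => not anagrams

0


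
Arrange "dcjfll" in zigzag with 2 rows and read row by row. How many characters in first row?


Zigzag "dcjfll" into 2 rows:
Placing characters:
  'd' => row 0
  'c' => row 1
  'j' => row 0
  'f' => row 1
  'l' => row 0
  'l' => row 1
Rows:
  Row 0: "djl"
  Row 1: "cfl"
First row length: 3

3


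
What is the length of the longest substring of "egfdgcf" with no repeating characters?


Input: "egfdgcf"
Sliding window (track last position of each char):
  Position 0 ('e'): window [0,0] length 1 -- new best
  Position 1 ('g'): window [0,1] length 2 -- new best
  Position 2 ('f'): window [0,2] length 3 -- new best
  Position 3 ('d'): window [0,3] length 4 -- new best
  Position 4 ('g'): repeat (last at 1), move window start to 2
  Position 4 ('g'): window [2,4] length 3
  Position 5 ('c'): window [2,5] length 4
  Position 6 ('f'): repeat (last at 2), move window start to 3
  Position 6 ('f'): window [3,6] length 4
Longest substring with no repeats: "egfd" with length 4

4


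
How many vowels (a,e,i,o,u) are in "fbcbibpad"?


Input: fbcbibpad
Checking each character:
  'f' at position 0: consonant
  'b' at position 1: consonant
  'c' at position 2: consonant
  'b' at position 3: consonant
  'i' at position 4: vowel (running total: 1)
  'b' at position 5: consonant
  'p' at position 6: consonant
  'a' at position 7: vowel (running total: 2)
  'd' at position 8: consonant
Total vowels: 2

2


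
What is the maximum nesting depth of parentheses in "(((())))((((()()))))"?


Input: "(((())))((((()()))))"
Tracking depth:
  Position 0 '(': depth becomes 1
  Position 1 '(': depth becomes 2
  Position 2 '(': depth becomes 3
  Position 3 '(': depth becomes 4
  Position 4 ')': depth becomes 3
  Position 5 ')': depth becomes 2
  Position 6 ')': depth becomes 1
  Position 7 ')': depth becomes 0
  Position 8 '(': depth becomes 1
  Position 9 '(': depth becomes 2
  Position 10 '(': depth becomes 3
  Position 11 '(': depth becomes 4
  Position 12 '(': depth becomes 5
  Position 13 ')': depth becomes 4
  Position 14 '(': depth becomes 5
  Position 15 ')': depth becomes 4
  Position 16 ')': depth becomes 3
  Position 17 ')': depth becomes 2
  Position 18 ')': depth becomes 1
  Position 19 ')': depth becomes 0
Maximum depth reached: 5

5


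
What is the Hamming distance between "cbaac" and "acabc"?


Comparing "cbaac" and "acabc" position by position:
  Position 0: 'c' vs 'a' => differ
  Position 1: 'b' vs 'c' => differ
  Position 2: 'a' vs 'a' => same
  Position 3: 'a' vs 'b' => differ
  Position 4: 'c' vs 'c' => same
Total differences (Hamming distance): 3

3


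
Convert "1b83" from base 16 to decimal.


Input: "1b83" in base 16
Positional expansion:
  Digit '1' (value 1) x 16^3 = 4096
  Digit 'b' (value 11) x 16^2 = 2816
  Digit '8' (value 8) x 16^1 = 128
  Digit '3' (value 3) x 16^0 = 3
Sum = 7043

7043


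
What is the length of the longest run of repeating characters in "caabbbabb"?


Input: "caabbbabb"
Scanning for longest run:
  Position 1 ('a'): new char, reset run to 1
  Position 2 ('a'): continues run of 'a', length=2
  Position 3 ('b'): new char, reset run to 1
  Position 4 ('b'): continues run of 'b', length=2
  Position 5 ('b'): continues run of 'b', length=3
  Position 6 ('a'): new char, reset run to 1
  Position 7 ('b'): new char, reset run to 1
  Position 8 ('b'): continues run of 'b', length=2
Longest run: 'b' with length 3

3


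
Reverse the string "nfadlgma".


Input: nfadlgma
Reading characters right to left:
  Position 7: 'a'
  Position 6: 'm'
  Position 5: 'g'
  Position 4: 'l'
  Position 3: 'd'
  Position 2: 'a'
  Position 1: 'f'
  Position 0: 'n'
Reversed: amgldafn

amgldafn


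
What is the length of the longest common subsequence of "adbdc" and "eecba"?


LCS of "adbdc" and "eecba"
DP table:
           e    e    c    b    a
      0    0    0    0    0    0
  a   0    0    0    0    0    1
  d   0    0    0    0    0    1
  b   0    0    0    0    1    1
  d   0    0    0    0    1    1
  c   0    0    0    1    1    1
LCS length = dp[5][5] = 1

1


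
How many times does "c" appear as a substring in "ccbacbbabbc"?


Searching for "c" in "ccbacbbabbc"
Scanning each position:
  Position 0: "c" => MATCH
  Position 1: "c" => MATCH
  Position 2: "b" => no
  Position 3: "a" => no
  Position 4: "c" => MATCH
  Position 5: "b" => no
  Position 6: "b" => no
  Position 7: "a" => no
  Position 8: "b" => no
  Position 9: "b" => no
  Position 10: "c" => MATCH
Total occurrences: 4

4


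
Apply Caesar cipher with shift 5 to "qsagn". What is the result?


Caesar cipher: shift "qsagn" by 5
  'q' (pos 16) + 5 = pos 21 = 'v'
  's' (pos 18) + 5 = pos 23 = 'x'
  'a' (pos 0) + 5 = pos 5 = 'f'
  'g' (pos 6) + 5 = pos 11 = 'l'
  'n' (pos 13) + 5 = pos 18 = 's'
Result: vxfls

vxfls


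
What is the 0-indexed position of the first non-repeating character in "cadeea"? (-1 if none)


Input: cadeea
Character frequencies:
  'a': 2
  'c': 1
  'd': 1
  'e': 2
Scanning left to right for freq == 1:
  Position 0 ('c'): unique! => answer = 0

0


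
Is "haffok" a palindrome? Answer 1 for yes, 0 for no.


Input: haffok
Reversed: koffah
  Compare pos 0 ('h') with pos 5 ('k'): MISMATCH
  Compare pos 1 ('a') with pos 4 ('o'): MISMATCH
  Compare pos 2 ('f') with pos 3 ('f'): match
Result: not a palindrome

0


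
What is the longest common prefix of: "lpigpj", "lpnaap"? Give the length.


Words: lpigpj, lpnaap
  Position 0: all 'l' => match
  Position 1: all 'p' => match
  Position 2: ('i', 'n') => mismatch, stop
LCP = "lp" (length 2)

2


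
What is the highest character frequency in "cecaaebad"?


Input: cecaaebad
Character counts:
  'a': 3
  'b': 1
  'c': 2
  'd': 1
  'e': 2
Maximum frequency: 3

3


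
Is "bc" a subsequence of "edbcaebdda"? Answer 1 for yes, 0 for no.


Check if "bc" is a subsequence of "edbcaebdda"
Greedy scan:
  Position 0 ('e'): no match needed
  Position 1 ('d'): no match needed
  Position 2 ('b'): matches sub[0] = 'b'
  Position 3 ('c'): matches sub[1] = 'c'
  Position 4 ('a'): no match needed
  Position 5 ('e'): no match needed
  Position 6 ('b'): no match needed
  Position 7 ('d'): no match needed
  Position 8 ('d'): no match needed
  Position 9 ('a'): no match needed
All 2 characters matched => is a subsequence

1


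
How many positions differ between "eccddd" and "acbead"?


Comparing "eccddd" and "acbead" position by position:
  Position 0: 'e' vs 'a' => DIFFER
  Position 1: 'c' vs 'c' => same
  Position 2: 'c' vs 'b' => DIFFER
  Position 3: 'd' vs 'e' => DIFFER
  Position 4: 'd' vs 'a' => DIFFER
  Position 5: 'd' vs 'd' => same
Positions that differ: 4

4


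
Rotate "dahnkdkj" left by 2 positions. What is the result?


Input: "dahnkdkj", rotate left by 2
First 2 characters: "da"
Remaining characters: "hnkdkj"
Concatenate remaining + first: "hnkdkj" + "da" = "hnkdkjda"

hnkdkjda


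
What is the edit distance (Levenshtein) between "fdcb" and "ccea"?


Computing edit distance: "fdcb" -> "ccea"
DP table:
           c    c    e    a
      0    1    2    3    4
  f   1    1    2    3    4
  d   2    2    2    3    4
  c   3    2    2    3    4
  b   4    3    3    3    4
Edit distance = dp[4][4] = 4

4


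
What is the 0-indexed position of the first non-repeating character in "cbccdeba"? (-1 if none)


Input: cbccdeba
Character frequencies:
  'a': 1
  'b': 2
  'c': 3
  'd': 1
  'e': 1
Scanning left to right for freq == 1:
  Position 0 ('c'): freq=3, skip
  Position 1 ('b'): freq=2, skip
  Position 2 ('c'): freq=3, skip
  Position 3 ('c'): freq=3, skip
  Position 4 ('d'): unique! => answer = 4

4


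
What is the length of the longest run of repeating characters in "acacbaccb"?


Input: "acacbaccb"
Scanning for longest run:
  Position 1 ('c'): new char, reset run to 1
  Position 2 ('a'): new char, reset run to 1
  Position 3 ('c'): new char, reset run to 1
  Position 4 ('b'): new char, reset run to 1
  Position 5 ('a'): new char, reset run to 1
  Position 6 ('c'): new char, reset run to 1
  Position 7 ('c'): continues run of 'c', length=2
  Position 8 ('b'): new char, reset run to 1
Longest run: 'c' with length 2

2


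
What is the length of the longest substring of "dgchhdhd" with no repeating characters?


Input: "dgchhdhd"
Sliding window (track last position of each char):
  Position 0 ('d'): window [0,0] length 1 -- new best
  Position 1 ('g'): window [0,1] length 2 -- new best
  Position 2 ('c'): window [0,2] length 3 -- new best
  Position 3 ('h'): window [0,3] length 4 -- new best
  Position 4 ('h'): repeat (last at 3), move window start to 4
  Position 4 ('h'): window [4,4] length 1
  Position 5 ('d'): window [4,5] length 2
  Position 6 ('h'): repeat (last at 4), move window start to 5
  Position 6 ('h'): window [5,6] length 2
  Position 7 ('d'): repeat (last at 5), move window start to 6
  Position 7 ('d'): window [6,7] length 2
Longest substring with no repeats: "dgch" with length 4

4


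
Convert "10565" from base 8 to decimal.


Input: "10565" in base 8
Positional expansion:
  Digit '1' (value 1) x 8^4 = 4096
  Digit '0' (value 0) x 8^3 = 0
  Digit '5' (value 5) x 8^2 = 320
  Digit '6' (value 6) x 8^1 = 48
  Digit '5' (value 5) x 8^0 = 5
Sum = 4469

4469


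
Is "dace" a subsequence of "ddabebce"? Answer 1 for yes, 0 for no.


Check if "dace" is a subsequence of "ddabebce"
Greedy scan:
  Position 0 ('d'): matches sub[0] = 'd'
  Position 1 ('d'): no match needed
  Position 2 ('a'): matches sub[1] = 'a'
  Position 3 ('b'): no match needed
  Position 4 ('e'): no match needed
  Position 5 ('b'): no match needed
  Position 6 ('c'): matches sub[2] = 'c'
  Position 7 ('e'): matches sub[3] = 'e'
All 4 characters matched => is a subsequence

1


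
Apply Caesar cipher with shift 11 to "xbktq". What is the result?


Caesar cipher: shift "xbktq" by 11
  'x' (pos 23) + 11 = pos 8 = 'i'
  'b' (pos 1) + 11 = pos 12 = 'm'
  'k' (pos 10) + 11 = pos 21 = 'v'
  't' (pos 19) + 11 = pos 4 = 'e'
  'q' (pos 16) + 11 = pos 1 = 'b'
Result: imveb

imveb


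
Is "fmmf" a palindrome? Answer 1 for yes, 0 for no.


Input: fmmf
Reversed: fmmf
  Compare pos 0 ('f') with pos 3 ('f'): match
  Compare pos 1 ('m') with pos 2 ('m'): match
Result: palindrome

1


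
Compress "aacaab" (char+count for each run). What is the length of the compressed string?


Input: aacaab
Runs:
  'a' x 2 => "a2"
  'c' x 1 => "c1"
  'a' x 2 => "a2"
  'b' x 1 => "b1"
Compressed: "a2c1a2b1"
Compressed length: 8

8


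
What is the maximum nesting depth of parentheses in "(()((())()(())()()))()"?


Input: "(()((())()(())()()))()"
Tracking depth:
  Position 0 '(': depth becomes 1
  Position 1 '(': depth becomes 2
  Position 2 ')': depth becomes 1
  Position 3 '(': depth becomes 2
  Position 4 '(': depth becomes 3
  Position 5 '(': depth becomes 4
  Position 6 ')': depth becomes 3
  Position 7 ')': depth becomes 2
  Position 8 '(': depth becomes 3
  Position 9 ')': depth becomes 2
  Position 10 '(': depth becomes 3
  Position 11 '(': depth becomes 4
  Position 12 ')': depth becomes 3
  Position 13 ')': depth becomes 2
  Position 14 '(': depth becomes 3
  Position 15 ')': depth becomes 2
  Position 16 '(': depth becomes 3
  Position 17 ')': depth becomes 2
  Position 18 ')': depth becomes 1
  Position 19 ')': depth becomes 0
  Position 20 '(': depth becomes 1
  Position 21 ')': depth becomes 0
Maximum depth reached: 4

4


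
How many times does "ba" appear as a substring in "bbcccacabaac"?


Searching for "ba" in "bbcccacabaac"
Scanning each position:
  Position 0: "bb" => no
  Position 1: "bc" => no
  Position 2: "cc" => no
  Position 3: "cc" => no
  Position 4: "ca" => no
  Position 5: "ac" => no
  Position 6: "ca" => no
  Position 7: "ab" => no
  Position 8: "ba" => MATCH
  Position 9: "aa" => no
  Position 10: "ac" => no
Total occurrences: 1

1


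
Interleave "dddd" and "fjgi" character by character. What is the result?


Interleaving "dddd" and "fjgi":
  Position 0: 'd' from first, 'f' from second => "df"
  Position 1: 'd' from first, 'j' from second => "dj"
  Position 2: 'd' from first, 'g' from second => "dg"
  Position 3: 'd' from first, 'i' from second => "di"
Result: dfdjdgdi

dfdjdgdi


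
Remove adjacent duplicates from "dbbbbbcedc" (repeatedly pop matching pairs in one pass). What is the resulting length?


Input: dbbbbbcedc
Stack-based adjacent duplicate removal:
  Read 'd': push. Stack: d
  Read 'b': push. Stack: db
  Read 'b': matches stack top 'b' => pop. Stack: d
  Read 'b': push. Stack: db
  Read 'b': matches stack top 'b' => pop. Stack: d
  Read 'b': push. Stack: db
  Read 'c': push. Stack: dbc
  Read 'e': push. Stack: dbce
  Read 'd': push. Stack: dbced
  Read 'c': push. Stack: dbcedc
Final stack: "dbcedc" (length 6)

6


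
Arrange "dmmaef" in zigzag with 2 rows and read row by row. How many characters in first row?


Zigzag "dmmaef" into 2 rows:
Placing characters:
  'd' => row 0
  'm' => row 1
  'm' => row 0
  'a' => row 1
  'e' => row 0
  'f' => row 1
Rows:
  Row 0: "dme"
  Row 1: "maf"
First row length: 3

3


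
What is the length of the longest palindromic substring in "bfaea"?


Input: "bfaea"
Checking substrings for palindromes:
  [2:5] "aea" (len 3) => palindrome
Longest palindromic substring: "aea" with length 3

3


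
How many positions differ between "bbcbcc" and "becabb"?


Comparing "bbcbcc" and "becabb" position by position:
  Position 0: 'b' vs 'b' => same
  Position 1: 'b' vs 'e' => DIFFER
  Position 2: 'c' vs 'c' => same
  Position 3: 'b' vs 'a' => DIFFER
  Position 4: 'c' vs 'b' => DIFFER
  Position 5: 'c' vs 'b' => DIFFER
Positions that differ: 4

4


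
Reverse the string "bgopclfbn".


Input: bgopclfbn
Reading characters right to left:
  Position 8: 'n'
  Position 7: 'b'
  Position 6: 'f'
  Position 5: 'l'
  Position 4: 'c'
  Position 3: 'p'
  Position 2: 'o'
  Position 1: 'g'
  Position 0: 'b'
Reversed: nbflcpogb

nbflcpogb


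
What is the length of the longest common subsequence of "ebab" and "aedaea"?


LCS of "ebab" and "aedaea"
DP table:
           a    e    d    a    e    a
      0    0    0    0    0    0    0
  e   0    0    1    1    1    1    1
  b   0    0    1    1    1    1    1
  a   0    1    1    1    2    2    2
  b   0    1    1    1    2    2    2
LCS length = dp[4][6] = 2

2


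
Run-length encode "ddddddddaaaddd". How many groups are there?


Input: ddddddddaaaddd
Scanning for consecutive runs:
  Group 1: 'd' x 8 (positions 0-7)
  Group 2: 'a' x 3 (positions 8-10)
  Group 3: 'd' x 3 (positions 11-13)
Total groups: 3

3


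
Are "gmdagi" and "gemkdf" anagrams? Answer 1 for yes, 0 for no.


Strings: "gmdagi", "gemkdf"
Sorted first:  adggim
Sorted second: defgkm
Differ at position 0: 'a' vs 'd' => not anagrams

0


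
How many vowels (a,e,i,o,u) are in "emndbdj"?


Input: emndbdj
Checking each character:
  'e' at position 0: vowel (running total: 1)
  'm' at position 1: consonant
  'n' at position 2: consonant
  'd' at position 3: consonant
  'b' at position 4: consonant
  'd' at position 5: consonant
  'j' at position 6: consonant
Total vowels: 1

1


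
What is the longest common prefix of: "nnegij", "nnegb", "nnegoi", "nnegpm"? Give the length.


Words: nnegij, nnegb, nnegoi, nnegpm
  Position 0: all 'n' => match
  Position 1: all 'n' => match
  Position 2: all 'e' => match
  Position 3: all 'g' => match
  Position 4: ('i', 'b', 'o', 'p') => mismatch, stop
LCP = "nneg" (length 4)

4


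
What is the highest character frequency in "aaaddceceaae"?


Input: aaaddceceaae
Character counts:
  'a': 5
  'c': 2
  'd': 2
  'e': 3
Maximum frequency: 5

5


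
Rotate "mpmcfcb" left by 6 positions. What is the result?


Input: "mpmcfcb", rotate left by 6
First 6 characters: "mpmcfc"
Remaining characters: "b"
Concatenate remaining + first: "b" + "mpmcfc" = "bmpmcfc"

bmpmcfc


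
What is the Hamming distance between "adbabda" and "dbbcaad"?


Comparing "adbabda" and "dbbcaad" position by position:
  Position 0: 'a' vs 'd' => differ
  Position 1: 'd' vs 'b' => differ
  Position 2: 'b' vs 'b' => same
  Position 3: 'a' vs 'c' => differ
  Position 4: 'b' vs 'a' => differ
  Position 5: 'd' vs 'a' => differ
  Position 6: 'a' vs 'd' => differ
Total differences (Hamming distance): 6

6


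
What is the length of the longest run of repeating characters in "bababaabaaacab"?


Input: "bababaabaaacab"
Scanning for longest run:
  Position 1 ('a'): new char, reset run to 1
  Position 2 ('b'): new char, reset run to 1
  Position 3 ('a'): new char, reset run to 1
  Position 4 ('b'): new char, reset run to 1
  Position 5 ('a'): new char, reset run to 1
  Position 6 ('a'): continues run of 'a', length=2
  Position 7 ('b'): new char, reset run to 1
  Position 8 ('a'): new char, reset run to 1
  Position 9 ('a'): continues run of 'a', length=2
  Position 10 ('a'): continues run of 'a', length=3
  Position 11 ('c'): new char, reset run to 1
  Position 12 ('a'): new char, reset run to 1
  Position 13 ('b'): new char, reset run to 1
Longest run: 'a' with length 3

3


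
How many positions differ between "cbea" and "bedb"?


Comparing "cbea" and "bedb" position by position:
  Position 0: 'c' vs 'b' => DIFFER
  Position 1: 'b' vs 'e' => DIFFER
  Position 2: 'e' vs 'd' => DIFFER
  Position 3: 'a' vs 'b' => DIFFER
Positions that differ: 4

4


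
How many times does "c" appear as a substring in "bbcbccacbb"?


Searching for "c" in "bbcbccacbb"
Scanning each position:
  Position 0: "b" => no
  Position 1: "b" => no
  Position 2: "c" => MATCH
  Position 3: "b" => no
  Position 4: "c" => MATCH
  Position 5: "c" => MATCH
  Position 6: "a" => no
  Position 7: "c" => MATCH
  Position 8: "b" => no
  Position 9: "b" => no
Total occurrences: 4

4


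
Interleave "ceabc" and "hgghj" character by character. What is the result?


Interleaving "ceabc" and "hgghj":
  Position 0: 'c' from first, 'h' from second => "ch"
  Position 1: 'e' from first, 'g' from second => "eg"
  Position 2: 'a' from first, 'g' from second => "ag"
  Position 3: 'b' from first, 'h' from second => "bh"
  Position 4: 'c' from first, 'j' from second => "cj"
Result: chegagbhcj

chegagbhcj
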